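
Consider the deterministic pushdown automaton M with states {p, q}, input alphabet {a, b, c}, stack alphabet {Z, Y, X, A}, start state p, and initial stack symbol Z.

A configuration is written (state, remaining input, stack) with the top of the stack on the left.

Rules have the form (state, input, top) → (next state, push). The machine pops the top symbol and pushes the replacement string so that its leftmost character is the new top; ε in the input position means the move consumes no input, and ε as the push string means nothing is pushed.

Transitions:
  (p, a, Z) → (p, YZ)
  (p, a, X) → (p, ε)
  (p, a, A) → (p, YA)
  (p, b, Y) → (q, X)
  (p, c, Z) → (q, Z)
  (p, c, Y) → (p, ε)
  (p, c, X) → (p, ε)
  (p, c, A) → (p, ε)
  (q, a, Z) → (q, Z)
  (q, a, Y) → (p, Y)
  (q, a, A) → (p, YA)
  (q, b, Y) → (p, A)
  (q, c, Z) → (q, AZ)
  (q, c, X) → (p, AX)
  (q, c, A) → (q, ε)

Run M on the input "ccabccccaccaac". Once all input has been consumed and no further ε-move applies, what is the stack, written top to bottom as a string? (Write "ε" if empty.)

(p, ccabccccaccaac, Z)
  read c, top Z: go to q, push Z → (q, cabccccaccaac, Z)
  read c, top Z: go to q, push AZ → (q, abccccaccaac, AZ)
  read a, top A: go to p, push YA → (p, bccccaccaac, YAZ)
  read b, top Y: go to q, push X → (q, ccccaccaac, XAZ)
  read c, top X: go to p, push AX → (p, cccaccaac, AXAZ)
  read c, top A: go to p, push ε → (p, ccaccaac, XAZ)
  read c, top X: go to p, push ε → (p, caccaac, AZ)
  read c, top A: go to p, push ε → (p, accaac, Z)
  read a, top Z: go to p, push YZ → (p, ccaac, YZ)
  read c, top Y: go to p, push ε → (p, caac, Z)
  read c, top Z: go to q, push Z → (q, aac, Z)
  read a, top Z: go to q, push Z → (q, ac, Z)
  read a, top Z: go to q, push Z → (q, c, Z)
  read c, top Z: go to q, push AZ → (q, ε, AZ)
All input consumed in state q with stack AZ.

AZ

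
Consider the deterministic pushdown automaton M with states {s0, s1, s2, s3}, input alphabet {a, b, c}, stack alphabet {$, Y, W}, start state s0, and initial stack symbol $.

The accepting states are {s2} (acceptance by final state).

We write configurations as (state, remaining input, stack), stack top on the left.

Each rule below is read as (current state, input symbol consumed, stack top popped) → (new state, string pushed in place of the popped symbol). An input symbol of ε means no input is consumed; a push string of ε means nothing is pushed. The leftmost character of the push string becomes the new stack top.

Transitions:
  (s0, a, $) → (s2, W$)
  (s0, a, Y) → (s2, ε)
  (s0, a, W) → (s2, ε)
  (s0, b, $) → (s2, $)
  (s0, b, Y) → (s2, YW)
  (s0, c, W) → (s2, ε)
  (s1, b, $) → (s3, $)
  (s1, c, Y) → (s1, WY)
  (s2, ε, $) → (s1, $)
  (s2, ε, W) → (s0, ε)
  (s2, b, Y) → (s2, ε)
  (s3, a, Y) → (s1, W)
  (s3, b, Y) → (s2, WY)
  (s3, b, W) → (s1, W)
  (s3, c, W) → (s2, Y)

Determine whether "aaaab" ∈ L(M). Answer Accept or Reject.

(s0, aaaab, $) ⊢ (s2, aaab, W$) ⊢ (s0, aaab, $) ⊢ (s2, aab, W$) ⊢ (s0, aab, $) ⊢ (s2, ab, W$) ⊢ (s0, ab, $) ⊢ (s2, b, W$) ⊢ (s0, b, $) ⊢ (s2, ε, $)
All input consumed; state s2 ∈ F.

Accept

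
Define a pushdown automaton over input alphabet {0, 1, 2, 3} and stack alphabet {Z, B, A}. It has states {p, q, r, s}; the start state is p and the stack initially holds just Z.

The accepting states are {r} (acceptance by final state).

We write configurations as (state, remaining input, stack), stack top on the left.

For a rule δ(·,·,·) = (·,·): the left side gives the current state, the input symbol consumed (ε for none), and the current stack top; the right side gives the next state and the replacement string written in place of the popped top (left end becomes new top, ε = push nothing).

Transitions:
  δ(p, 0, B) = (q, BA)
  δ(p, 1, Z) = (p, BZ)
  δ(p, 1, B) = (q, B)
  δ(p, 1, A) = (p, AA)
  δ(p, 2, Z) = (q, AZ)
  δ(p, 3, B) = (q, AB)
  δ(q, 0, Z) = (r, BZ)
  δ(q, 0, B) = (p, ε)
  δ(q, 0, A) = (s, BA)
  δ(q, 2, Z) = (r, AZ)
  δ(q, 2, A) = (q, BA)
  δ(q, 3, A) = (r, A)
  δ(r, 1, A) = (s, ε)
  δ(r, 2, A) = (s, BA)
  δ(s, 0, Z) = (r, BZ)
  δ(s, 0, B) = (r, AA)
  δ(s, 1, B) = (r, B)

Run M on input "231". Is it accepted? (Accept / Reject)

No computation consumes all input and reaches a final state.

Reject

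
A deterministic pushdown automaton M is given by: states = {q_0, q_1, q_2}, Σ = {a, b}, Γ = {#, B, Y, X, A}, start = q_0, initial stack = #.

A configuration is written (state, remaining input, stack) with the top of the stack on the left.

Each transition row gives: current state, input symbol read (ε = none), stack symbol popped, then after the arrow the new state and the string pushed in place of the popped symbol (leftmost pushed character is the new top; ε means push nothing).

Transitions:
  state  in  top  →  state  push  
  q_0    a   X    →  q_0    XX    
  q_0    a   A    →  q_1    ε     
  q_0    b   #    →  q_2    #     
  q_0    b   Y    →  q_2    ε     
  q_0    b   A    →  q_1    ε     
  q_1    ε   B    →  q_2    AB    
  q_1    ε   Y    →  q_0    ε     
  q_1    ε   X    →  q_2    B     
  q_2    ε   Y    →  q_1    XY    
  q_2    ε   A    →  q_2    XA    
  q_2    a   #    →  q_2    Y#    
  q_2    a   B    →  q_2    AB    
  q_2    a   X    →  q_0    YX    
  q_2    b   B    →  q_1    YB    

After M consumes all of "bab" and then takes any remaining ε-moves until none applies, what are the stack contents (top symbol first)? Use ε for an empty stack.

(q_0, bab, #)
  read b, top #: go to q_2, push # → (q_2, ab, #)
  read a, top #: go to q_2, push Y# → (q_2, b, Y#)
  ε-move, top Y: go to q_1, push XY → (q_1, b, XY#)
  ε-move, top X: go to q_2, push B → (q_2, b, BY#)
  read b, top B: go to q_1, push YB → (q_1, ε, YBY#)
  ε-move, top Y: go to q_0, push ε → (q_0, ε, BY#)
All input consumed in state q_0 with stack BY#.

BY#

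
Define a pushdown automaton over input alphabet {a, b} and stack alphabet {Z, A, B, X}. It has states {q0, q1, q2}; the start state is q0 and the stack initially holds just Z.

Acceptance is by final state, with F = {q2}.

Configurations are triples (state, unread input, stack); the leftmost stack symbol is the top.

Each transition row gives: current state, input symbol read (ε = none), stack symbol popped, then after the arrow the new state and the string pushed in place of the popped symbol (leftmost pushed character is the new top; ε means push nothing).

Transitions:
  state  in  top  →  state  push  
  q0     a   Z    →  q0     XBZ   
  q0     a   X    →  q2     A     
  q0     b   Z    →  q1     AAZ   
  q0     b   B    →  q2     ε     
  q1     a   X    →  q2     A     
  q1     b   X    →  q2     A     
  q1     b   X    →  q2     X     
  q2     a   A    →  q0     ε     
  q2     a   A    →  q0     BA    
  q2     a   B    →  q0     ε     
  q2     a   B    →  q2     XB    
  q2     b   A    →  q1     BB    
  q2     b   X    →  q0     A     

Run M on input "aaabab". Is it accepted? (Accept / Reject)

Accept

One accepting computation: (q0, aaabab, Z) ⊢ (q0, aabab, XBZ) ⊢ (q2, abab, ABZ) ⊢ (q0, bab, BABZ) ⊢ (q2, ab, ABZ) ⊢ (q0, b, BZ) ⊢ (q2, ε, Z)
All input consumed and state q2 ∈ F.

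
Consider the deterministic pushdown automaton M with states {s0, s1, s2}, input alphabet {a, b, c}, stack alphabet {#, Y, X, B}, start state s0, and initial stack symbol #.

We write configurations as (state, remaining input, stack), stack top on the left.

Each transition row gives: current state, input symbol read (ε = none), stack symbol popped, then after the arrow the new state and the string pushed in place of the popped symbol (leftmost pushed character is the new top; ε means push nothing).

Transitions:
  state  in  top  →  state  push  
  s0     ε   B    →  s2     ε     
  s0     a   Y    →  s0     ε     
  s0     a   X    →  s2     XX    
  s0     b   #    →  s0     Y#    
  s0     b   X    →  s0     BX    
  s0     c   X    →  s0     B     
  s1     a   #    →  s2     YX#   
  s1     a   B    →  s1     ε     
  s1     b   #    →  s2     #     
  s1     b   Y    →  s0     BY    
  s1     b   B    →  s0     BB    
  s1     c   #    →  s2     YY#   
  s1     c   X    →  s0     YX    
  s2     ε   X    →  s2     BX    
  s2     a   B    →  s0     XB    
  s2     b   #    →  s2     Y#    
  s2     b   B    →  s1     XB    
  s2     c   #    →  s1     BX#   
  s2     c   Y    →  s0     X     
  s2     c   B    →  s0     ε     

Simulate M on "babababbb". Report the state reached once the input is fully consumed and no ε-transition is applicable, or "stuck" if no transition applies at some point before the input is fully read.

stuck

(s0, babababbb, #) ⊢ (s0, abababbb, Y#) ⊢ (s0, bababbb, #) ⊢ (s0, ababbb, Y#) ⊢ (s0, babbb, #) ⊢ (s0, abbb, Y#) ⊢ (s0, bbb, #) ⊢ (s0, bb, Y#)
No transition for (s0, b, top Y); M blocks with input bb remaining.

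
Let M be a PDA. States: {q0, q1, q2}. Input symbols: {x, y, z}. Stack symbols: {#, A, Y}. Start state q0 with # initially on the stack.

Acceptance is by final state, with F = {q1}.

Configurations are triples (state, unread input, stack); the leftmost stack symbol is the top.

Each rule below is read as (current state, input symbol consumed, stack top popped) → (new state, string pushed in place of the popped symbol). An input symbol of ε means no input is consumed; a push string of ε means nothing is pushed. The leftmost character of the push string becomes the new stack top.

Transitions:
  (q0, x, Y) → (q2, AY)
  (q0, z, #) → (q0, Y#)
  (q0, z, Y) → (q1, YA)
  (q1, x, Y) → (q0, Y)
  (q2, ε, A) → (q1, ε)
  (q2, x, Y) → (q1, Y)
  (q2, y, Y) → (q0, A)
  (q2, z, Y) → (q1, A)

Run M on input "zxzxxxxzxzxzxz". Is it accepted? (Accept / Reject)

Reject

No computation consumes all input and reaches a final state.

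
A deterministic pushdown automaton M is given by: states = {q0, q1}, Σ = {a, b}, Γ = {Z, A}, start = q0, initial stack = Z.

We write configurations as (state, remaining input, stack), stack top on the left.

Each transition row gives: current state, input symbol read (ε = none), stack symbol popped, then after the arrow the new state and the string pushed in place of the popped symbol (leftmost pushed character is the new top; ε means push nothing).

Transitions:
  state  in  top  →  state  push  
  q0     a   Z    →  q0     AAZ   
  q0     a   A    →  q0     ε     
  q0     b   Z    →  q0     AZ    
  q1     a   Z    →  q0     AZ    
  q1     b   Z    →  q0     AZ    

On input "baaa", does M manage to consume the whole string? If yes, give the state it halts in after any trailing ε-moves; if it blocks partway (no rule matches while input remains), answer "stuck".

q0

(q0, baaa, Z) ⊢ (q0, aaa, AZ) ⊢ (q0, aa, Z) ⊢ (q0, a, AAZ) ⊢ (q0, ε, AZ)
All input consumed; M is in state q0.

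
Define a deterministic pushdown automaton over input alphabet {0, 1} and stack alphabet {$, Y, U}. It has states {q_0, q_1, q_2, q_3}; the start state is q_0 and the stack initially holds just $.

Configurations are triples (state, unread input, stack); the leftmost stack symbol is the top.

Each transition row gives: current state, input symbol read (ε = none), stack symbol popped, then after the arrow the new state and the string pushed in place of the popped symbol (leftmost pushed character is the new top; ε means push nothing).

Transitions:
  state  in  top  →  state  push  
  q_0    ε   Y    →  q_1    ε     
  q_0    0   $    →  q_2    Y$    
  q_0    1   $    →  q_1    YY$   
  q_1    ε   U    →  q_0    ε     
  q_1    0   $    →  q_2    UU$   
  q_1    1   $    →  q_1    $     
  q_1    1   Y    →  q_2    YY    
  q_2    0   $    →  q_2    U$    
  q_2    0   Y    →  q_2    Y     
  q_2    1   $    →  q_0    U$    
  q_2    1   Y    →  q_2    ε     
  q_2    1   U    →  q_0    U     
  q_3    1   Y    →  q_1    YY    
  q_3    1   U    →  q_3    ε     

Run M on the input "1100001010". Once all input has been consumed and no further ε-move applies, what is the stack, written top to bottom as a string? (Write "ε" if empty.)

Y$

(q_0, 1100001010, $)
  read 1, top $: go to q_1, push YY$ → (q_1, 100001010, YY$)
  read 1, top Y: go to q_2, push YY → (q_2, 00001010, YYY$)
  read 0, top Y: go to q_2, push Y → (q_2, 0001010, YYY$)
  read 0, top Y: go to q_2, push Y → (q_2, 001010, YYY$)
  read 0, top Y: go to q_2, push Y → (q_2, 01010, YYY$)
  read 0, top Y: go to q_2, push Y → (q_2, 1010, YYY$)
  read 1, top Y: go to q_2, push ε → (q_2, 010, YY$)
  read 0, top Y: go to q_2, push Y → (q_2, 10, YY$)
  read 1, top Y: go to q_2, push ε → (q_2, 0, Y$)
  read 0, top Y: go to q_2, push Y → (q_2, ε, Y$)
All input consumed in state q_2 with stack Y$.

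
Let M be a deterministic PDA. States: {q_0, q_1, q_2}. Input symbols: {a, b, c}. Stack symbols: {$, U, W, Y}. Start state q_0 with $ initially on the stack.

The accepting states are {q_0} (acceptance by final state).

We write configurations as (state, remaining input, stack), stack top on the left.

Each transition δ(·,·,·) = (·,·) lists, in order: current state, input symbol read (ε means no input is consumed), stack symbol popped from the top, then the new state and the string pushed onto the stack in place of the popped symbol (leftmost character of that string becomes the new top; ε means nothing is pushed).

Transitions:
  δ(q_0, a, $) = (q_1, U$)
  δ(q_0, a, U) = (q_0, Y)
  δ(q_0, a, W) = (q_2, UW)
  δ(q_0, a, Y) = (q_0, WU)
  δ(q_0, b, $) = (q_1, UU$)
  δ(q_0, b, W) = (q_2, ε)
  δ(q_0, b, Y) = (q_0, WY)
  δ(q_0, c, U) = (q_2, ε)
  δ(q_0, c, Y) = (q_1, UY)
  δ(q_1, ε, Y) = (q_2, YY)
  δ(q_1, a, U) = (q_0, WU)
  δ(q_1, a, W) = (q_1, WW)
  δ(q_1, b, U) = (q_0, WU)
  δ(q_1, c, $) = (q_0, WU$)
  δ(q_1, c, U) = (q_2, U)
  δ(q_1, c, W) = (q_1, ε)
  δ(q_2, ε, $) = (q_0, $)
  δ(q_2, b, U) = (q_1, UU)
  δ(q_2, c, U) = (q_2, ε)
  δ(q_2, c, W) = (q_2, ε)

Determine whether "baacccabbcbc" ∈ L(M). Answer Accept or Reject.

(q_0, baacccabbcbc, $)
  read b, top $: go to q_1, push UU$ → (q_1, aacccabbcbc, UU$)
  read a, top U: go to q_0, push WU → (q_0, acccabbcbc, WUU$)
  read a, top W: go to q_2, push UW → (q_2, cccabbcbc, UWUU$)
  read c, top U: go to q_2, push ε → (q_2, ccabbcbc, WUU$)
  read c, top W: go to q_2, push ε → (q_2, cabbcbc, UU$)
  read c, top U: go to q_2, push ε → (q_2, abbcbc, U$)
No transition applies at (q_2, abbcbc, U$); input not fully consumed.

Reject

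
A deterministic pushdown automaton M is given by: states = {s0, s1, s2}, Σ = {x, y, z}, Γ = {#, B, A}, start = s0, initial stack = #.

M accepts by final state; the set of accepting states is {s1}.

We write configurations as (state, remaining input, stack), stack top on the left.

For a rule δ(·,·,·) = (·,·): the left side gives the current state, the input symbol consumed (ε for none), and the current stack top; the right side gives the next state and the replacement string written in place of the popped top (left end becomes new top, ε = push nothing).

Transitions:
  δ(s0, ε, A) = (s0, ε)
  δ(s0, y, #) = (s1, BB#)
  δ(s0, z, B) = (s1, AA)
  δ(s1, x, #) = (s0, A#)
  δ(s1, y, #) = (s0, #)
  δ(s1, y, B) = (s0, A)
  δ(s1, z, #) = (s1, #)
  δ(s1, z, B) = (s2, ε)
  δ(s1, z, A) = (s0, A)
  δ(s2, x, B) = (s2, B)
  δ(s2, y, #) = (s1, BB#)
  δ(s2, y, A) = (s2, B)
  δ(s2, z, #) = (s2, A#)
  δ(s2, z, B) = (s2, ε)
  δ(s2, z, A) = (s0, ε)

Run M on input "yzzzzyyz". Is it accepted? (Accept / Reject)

Accept

(s0, yzzzzyyz, #) ⊢ (s1, zzzzyyz, BB#) ⊢ (s2, zzzyyz, B#) ⊢ (s2, zzyyz, #) ⊢ (s2, zyyz, A#) ⊢ (s0, yyz, #) ⊢ (s1, yz, BB#) ⊢ (s0, z, AB#) ⊢ (s0, z, B#) ⊢ (s1, ε, AA#)
All input consumed; state s1 ∈ F.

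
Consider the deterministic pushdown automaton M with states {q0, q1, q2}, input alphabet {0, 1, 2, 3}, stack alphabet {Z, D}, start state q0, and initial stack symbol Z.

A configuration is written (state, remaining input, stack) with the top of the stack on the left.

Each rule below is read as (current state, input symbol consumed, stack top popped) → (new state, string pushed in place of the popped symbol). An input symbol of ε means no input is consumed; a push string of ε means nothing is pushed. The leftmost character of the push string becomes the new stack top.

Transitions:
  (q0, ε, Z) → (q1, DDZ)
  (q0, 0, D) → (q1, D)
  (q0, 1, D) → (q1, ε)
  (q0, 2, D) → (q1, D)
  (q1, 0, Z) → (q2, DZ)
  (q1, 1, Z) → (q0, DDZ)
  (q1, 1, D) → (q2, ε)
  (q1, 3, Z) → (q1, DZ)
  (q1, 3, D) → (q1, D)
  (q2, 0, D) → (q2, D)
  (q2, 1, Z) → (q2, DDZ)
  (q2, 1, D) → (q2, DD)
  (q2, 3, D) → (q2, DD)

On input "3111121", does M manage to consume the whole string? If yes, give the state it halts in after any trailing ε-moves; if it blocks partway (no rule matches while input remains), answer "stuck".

(q0, 3111121, Z)
  ε-move, top Z: go to q1, push DDZ → (q1, 3111121, DDZ)
  read 3, top D: go to q1, push D → (q1, 111121, DDZ)
  read 1, top D: go to q2, push ε → (q2, 11121, DZ)
  read 1, top D: go to q2, push DD → (q2, 1121, DDZ)
  read 1, top D: go to q2, push DD → (q2, 121, DDDZ)
  read 1, top D: go to q2, push DD → (q2, 21, DDDDZ)
No transition for (q2, 2, top D); M blocks with input 21 remaining.

stuck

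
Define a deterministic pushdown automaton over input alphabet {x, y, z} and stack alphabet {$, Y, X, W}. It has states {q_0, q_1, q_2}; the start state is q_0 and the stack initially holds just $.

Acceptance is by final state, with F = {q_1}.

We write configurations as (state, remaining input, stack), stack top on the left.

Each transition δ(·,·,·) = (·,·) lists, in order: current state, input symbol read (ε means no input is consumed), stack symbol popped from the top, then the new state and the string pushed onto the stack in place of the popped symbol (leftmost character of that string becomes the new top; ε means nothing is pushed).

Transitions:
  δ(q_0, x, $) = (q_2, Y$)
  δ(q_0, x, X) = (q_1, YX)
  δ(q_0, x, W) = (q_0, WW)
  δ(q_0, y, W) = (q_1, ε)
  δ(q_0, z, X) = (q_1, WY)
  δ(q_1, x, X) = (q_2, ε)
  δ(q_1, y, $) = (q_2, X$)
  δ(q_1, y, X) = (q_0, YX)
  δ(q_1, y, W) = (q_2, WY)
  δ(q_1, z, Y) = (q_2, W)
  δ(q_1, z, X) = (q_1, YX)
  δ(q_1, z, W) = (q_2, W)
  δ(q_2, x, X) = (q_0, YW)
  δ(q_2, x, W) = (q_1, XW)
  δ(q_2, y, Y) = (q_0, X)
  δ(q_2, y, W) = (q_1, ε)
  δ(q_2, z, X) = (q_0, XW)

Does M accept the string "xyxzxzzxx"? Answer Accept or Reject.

(q_0, xyxzxzzxx, $)
  read x, top $: go to q_2, push Y$ → (q_2, yxzxzzxx, Y$)
  read y, top Y: go to q_0, push X → (q_0, xzxzzxx, X$)
  read x, top X: go to q_1, push YX → (q_1, zxzzxx, YX$)
  read z, top Y: go to q_2, push W → (q_2, xzzxx, WX$)
  read x, top W: go to q_1, push XW → (q_1, zzxx, XWX$)
  read z, top X: go to q_1, push YX → (q_1, zxx, YXWX$)
  read z, top Y: go to q_2, push W → (q_2, xx, WXWX$)
  read x, top W: go to q_1, push XW → (q_1, x, XWXWX$)
  read x, top X: go to q_2, push ε → (q_2, ε, WXWX$)
All input consumed; state q_2 ∉ F and no further ε-move applies.

Reject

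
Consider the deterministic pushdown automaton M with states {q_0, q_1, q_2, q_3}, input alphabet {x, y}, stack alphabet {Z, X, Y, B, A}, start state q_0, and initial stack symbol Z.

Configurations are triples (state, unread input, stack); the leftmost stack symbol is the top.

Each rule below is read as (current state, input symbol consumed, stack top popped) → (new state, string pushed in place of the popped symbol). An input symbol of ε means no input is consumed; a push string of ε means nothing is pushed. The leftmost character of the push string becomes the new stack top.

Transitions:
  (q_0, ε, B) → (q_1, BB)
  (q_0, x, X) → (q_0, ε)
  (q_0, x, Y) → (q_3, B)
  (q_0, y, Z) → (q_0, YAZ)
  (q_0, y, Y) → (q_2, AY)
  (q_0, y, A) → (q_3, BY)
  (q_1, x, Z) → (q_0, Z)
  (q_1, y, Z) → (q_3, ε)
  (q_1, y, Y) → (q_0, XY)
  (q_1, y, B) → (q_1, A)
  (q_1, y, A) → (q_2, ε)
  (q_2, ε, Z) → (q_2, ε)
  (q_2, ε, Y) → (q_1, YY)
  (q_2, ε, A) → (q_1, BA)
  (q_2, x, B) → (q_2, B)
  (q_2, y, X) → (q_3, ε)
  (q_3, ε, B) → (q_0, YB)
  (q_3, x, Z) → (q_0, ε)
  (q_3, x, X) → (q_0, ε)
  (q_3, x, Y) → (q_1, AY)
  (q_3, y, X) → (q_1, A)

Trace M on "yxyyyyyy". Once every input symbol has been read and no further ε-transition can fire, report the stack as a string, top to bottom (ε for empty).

(q_0, yxyyyyyy, Z)
  read y, top Z: go to q_0, push YAZ → (q_0, xyyyyyy, YAZ)
  read x, top Y: go to q_3, push B → (q_3, yyyyyy, BAZ)
  ε-move, top B: go to q_0, push YB → (q_0, yyyyyy, YBAZ)
  read y, top Y: go to q_2, push AY → (q_2, yyyyy, AYBAZ)
  ε-move, top A: go to q_1, push BA → (q_1, yyyyy, BAYBAZ)
  read y, top B: go to q_1, push A → (q_1, yyyy, AAYBAZ)
  read y, top A: go to q_2, push ε → (q_2, yyy, AYBAZ)
  ε-move, top A: go to q_1, push BA → (q_1, yyy, BAYBAZ)
  read y, top B: go to q_1, push A → (q_1, yy, AAYBAZ)
  read y, top A: go to q_2, push ε → (q_2, y, AYBAZ)
  ε-move, top A: go to q_1, push BA → (q_1, y, BAYBAZ)
  read y, top B: go to q_1, push A → (q_1, ε, AAYBAZ)
All input consumed in state q_1 with stack AAYBAZ.

AAYBAZ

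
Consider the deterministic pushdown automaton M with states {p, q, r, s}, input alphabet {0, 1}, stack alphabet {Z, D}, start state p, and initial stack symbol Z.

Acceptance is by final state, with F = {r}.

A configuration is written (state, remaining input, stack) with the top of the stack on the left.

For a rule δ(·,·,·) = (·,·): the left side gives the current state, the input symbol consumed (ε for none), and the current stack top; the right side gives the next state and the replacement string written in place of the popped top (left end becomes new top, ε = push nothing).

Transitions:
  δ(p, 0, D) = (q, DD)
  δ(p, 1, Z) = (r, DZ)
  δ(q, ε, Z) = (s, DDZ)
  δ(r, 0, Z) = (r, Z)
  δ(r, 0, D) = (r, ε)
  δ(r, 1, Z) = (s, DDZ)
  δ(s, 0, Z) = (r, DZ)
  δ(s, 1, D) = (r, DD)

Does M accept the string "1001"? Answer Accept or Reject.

(p, 1001, Z)
  read 1, top Z: go to r, push DZ → (r, 001, DZ)
  read 0, top D: go to r, push ε → (r, 01, Z)
  read 0, top Z: go to r, push Z → (r, 1, Z)
  read 1, top Z: go to s, push DDZ → (s, ε, DDZ)
All input consumed; state s ∉ F and no further ε-move applies.

Reject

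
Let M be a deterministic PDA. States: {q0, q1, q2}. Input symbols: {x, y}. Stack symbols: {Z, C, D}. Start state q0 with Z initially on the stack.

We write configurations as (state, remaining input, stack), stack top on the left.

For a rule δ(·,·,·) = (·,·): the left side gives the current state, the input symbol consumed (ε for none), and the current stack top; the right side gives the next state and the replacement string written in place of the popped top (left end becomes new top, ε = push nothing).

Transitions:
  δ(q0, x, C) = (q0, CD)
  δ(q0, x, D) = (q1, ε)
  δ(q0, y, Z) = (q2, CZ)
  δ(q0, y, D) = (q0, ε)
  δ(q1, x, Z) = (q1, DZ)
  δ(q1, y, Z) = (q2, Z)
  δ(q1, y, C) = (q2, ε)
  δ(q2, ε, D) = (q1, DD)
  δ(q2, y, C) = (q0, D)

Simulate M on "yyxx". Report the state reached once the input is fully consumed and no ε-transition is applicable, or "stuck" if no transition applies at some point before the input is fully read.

(q0, yyxx, Z)
  read y, top Z: go to q2, push CZ → (q2, yxx, CZ)
  read y, top C: go to q0, push D → (q0, xx, DZ)
  read x, top D: go to q1, push ε → (q1, x, Z)
  read x, top Z: go to q1, push DZ → (q1, ε, DZ)
All input consumed; M is in state q1.

q1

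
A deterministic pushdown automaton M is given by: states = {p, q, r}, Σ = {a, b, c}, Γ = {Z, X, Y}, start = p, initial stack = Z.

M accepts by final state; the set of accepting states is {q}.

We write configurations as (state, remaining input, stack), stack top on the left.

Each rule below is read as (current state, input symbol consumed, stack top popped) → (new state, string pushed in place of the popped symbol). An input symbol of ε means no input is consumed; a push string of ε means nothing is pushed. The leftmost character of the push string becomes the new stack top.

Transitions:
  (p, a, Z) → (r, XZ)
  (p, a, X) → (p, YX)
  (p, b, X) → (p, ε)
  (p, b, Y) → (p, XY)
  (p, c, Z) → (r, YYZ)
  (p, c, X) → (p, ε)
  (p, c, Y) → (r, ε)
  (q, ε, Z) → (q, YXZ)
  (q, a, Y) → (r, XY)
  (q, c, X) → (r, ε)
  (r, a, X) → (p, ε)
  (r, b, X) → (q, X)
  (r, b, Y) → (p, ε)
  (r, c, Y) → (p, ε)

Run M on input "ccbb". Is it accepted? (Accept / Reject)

Reject

(p, ccbb, Z)
  read c, top Z: go to r, push YYZ → (r, cbb, YYZ)
  read c, top Y: go to p, push ε → (p, bb, YZ)
  read b, top Y: go to p, push XY → (p, b, XYZ)
  read b, top X: go to p, push ε → (p, ε, YZ)
All input consumed; state p ∉ F and no further ε-move applies.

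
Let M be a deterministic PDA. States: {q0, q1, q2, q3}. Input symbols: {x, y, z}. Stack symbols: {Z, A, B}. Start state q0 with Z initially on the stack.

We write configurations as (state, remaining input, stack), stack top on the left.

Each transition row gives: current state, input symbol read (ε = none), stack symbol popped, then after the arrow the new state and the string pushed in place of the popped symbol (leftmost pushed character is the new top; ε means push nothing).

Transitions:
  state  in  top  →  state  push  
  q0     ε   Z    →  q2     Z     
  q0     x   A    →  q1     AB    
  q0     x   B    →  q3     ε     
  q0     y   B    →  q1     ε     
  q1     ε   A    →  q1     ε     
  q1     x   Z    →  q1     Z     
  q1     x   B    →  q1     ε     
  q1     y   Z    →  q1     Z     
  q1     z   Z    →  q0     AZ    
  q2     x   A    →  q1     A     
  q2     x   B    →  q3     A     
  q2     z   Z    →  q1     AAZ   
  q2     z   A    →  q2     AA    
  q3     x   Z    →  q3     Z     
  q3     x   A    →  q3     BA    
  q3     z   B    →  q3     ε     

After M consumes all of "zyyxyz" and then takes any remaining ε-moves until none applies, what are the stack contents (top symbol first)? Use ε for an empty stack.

(q0, zyyxyz, Z) ⊢ (q2, zyyxyz, Z) ⊢ (q1, yyxyz, AAZ) ⊢ (q1, yyxyz, AZ) ⊢ (q1, yyxyz, Z) ⊢ (q1, yxyz, Z) ⊢ (q1, xyz, Z) ⊢ (q1, yz, Z) ⊢ (q1, z, Z) ⊢ (q0, ε, AZ)
All input consumed in state q0 with stack AZ.

AZ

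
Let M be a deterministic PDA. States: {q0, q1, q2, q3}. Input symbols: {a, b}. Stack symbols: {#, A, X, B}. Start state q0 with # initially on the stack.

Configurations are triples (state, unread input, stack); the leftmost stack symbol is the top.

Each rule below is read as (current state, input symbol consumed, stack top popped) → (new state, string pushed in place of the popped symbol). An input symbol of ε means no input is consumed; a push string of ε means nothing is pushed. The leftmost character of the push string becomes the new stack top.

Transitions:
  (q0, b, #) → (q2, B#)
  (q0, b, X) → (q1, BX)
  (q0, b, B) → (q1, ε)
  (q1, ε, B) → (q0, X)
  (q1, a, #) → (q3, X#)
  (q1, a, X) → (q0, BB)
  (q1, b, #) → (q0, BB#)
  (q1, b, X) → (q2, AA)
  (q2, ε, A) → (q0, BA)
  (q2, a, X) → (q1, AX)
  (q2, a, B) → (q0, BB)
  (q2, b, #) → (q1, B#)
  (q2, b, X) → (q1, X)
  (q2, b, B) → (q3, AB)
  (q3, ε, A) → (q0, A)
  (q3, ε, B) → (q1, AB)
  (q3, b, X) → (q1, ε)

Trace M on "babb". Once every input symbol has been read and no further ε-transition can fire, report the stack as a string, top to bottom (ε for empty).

XX#

(q0, babb, #)
  read b, top #: go to q2, push B# → (q2, abb, B#)
  read a, top B: go to q0, push BB → (q0, bb, BB#)
  read b, top B: go to q1, push ε → (q1, b, B#)
  ε-move, top B: go to q0, push X → (q0, b, X#)
  read b, top X: go to q1, push BX → (q1, ε, BX#)
  ε-move, top B: go to q0, push X → (q0, ε, XX#)
All input consumed in state q0 with stack XX#.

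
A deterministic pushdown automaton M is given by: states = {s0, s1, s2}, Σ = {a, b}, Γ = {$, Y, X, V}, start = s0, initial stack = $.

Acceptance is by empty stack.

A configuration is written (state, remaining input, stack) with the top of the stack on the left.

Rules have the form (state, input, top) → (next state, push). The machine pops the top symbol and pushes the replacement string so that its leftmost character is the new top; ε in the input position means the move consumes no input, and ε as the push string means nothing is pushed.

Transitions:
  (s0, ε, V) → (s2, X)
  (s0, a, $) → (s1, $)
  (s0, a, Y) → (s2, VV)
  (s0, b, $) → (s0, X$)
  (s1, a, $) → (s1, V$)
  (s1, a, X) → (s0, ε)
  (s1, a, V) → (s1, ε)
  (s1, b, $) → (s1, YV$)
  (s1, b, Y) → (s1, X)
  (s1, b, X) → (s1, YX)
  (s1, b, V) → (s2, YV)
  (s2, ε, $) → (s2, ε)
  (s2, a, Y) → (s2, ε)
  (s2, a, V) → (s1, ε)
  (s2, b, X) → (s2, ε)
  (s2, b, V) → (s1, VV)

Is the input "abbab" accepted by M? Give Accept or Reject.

(s0, abbab, $)
  read a, top $: go to s1, push $ → (s1, bbab, $)
  read b, top $: go to s1, push YV$ → (s1, bab, YV$)
  read b, top Y: go to s1, push X → (s1, ab, XV$)
  read a, top X: go to s0, push ε → (s0, b, V$)
  ε-move, top V: go to s2, push X → (s2, b, X$)
  read b, top X: go to s2, push ε → (s2, ε, $)
  ε-move, top $: go to s2, push ε → (s2, ε, ε)
All input consumed and the stack is empty.

Accept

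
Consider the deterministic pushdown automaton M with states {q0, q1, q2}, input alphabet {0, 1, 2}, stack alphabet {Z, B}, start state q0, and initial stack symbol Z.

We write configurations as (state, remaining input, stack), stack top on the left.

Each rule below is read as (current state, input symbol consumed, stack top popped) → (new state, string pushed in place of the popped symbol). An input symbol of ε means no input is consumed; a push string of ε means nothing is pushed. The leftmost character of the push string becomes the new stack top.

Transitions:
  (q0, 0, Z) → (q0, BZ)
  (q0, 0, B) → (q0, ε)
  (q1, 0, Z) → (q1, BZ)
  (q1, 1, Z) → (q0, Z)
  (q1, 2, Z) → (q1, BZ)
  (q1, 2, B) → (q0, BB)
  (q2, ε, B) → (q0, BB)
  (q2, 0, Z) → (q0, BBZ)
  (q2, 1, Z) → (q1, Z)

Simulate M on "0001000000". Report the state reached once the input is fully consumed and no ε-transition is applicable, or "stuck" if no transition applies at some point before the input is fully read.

(q0, 0001000000, Z)
  read 0, top Z: go to q0, push BZ → (q0, 001000000, BZ)
  read 0, top B: go to q0, push ε → (q0, 01000000, Z)
  read 0, top Z: go to q0, push BZ → (q0, 1000000, BZ)
No transition for (q0, 1, top B); M blocks with input 1000000 remaining.

stuck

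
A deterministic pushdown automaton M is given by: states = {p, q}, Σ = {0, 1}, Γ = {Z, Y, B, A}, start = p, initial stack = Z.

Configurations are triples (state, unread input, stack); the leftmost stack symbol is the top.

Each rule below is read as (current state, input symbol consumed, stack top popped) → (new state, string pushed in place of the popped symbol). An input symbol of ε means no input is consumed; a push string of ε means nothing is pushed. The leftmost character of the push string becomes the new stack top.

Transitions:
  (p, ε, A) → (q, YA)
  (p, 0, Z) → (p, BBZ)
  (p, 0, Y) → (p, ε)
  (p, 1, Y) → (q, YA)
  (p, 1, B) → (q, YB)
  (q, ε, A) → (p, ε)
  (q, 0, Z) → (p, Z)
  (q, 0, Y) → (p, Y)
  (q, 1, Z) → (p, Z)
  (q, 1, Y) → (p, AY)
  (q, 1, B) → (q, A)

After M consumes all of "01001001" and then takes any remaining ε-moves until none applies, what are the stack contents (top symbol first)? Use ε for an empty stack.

(p, 01001001, Z)
  read 0, top Z: go to p, push BBZ → (p, 1001001, BBZ)
  read 1, top B: go to q, push YB → (q, 001001, YBBZ)
  read 0, top Y: go to p, push Y → (p, 01001, YBBZ)
  read 0, top Y: go to p, push ε → (p, 1001, BBZ)
  read 1, top B: go to q, push YB → (q, 001, YBBZ)
  read 0, top Y: go to p, push Y → (p, 01, YBBZ)
  read 0, top Y: go to p, push ε → (p, 1, BBZ)
  read 1, top B: go to q, push YB → (q, ε, YBBZ)
All input consumed in state q with stack YBBZ.

YBBZ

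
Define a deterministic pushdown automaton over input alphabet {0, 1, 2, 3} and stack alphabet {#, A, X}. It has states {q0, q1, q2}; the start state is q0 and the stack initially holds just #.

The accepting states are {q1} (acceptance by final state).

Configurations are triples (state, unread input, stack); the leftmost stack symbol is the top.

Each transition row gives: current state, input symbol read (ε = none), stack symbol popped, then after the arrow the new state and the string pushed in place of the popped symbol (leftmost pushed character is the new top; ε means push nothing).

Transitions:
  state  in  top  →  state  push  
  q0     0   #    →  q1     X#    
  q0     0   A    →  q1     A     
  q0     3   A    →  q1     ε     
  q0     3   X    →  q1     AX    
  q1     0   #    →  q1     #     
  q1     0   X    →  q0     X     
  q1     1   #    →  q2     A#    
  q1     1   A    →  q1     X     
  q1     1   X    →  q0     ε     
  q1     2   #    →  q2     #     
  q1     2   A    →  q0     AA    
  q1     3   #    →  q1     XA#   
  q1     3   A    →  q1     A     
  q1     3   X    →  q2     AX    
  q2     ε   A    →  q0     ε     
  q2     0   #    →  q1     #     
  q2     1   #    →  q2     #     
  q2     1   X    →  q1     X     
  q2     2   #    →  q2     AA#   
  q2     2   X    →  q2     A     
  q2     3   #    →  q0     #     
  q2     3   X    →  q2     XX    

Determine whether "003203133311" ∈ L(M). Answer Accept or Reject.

(q0, 003203133311, #) ⊢ (q1, 03203133311, X#) ⊢ (q0, 3203133311, X#) ⊢ (q1, 203133311, AX#) ⊢ (q0, 03133311, AAX#) ⊢ (q1, 3133311, AAX#) ⊢ (q1, 133311, AAX#) ⊢ (q1, 33311, XAX#) ⊢ (q2, 3311, AXAX#) ⊢ (q0, 3311, XAX#) ⊢ (q1, 311, AXAX#) ⊢ (q1, 11, AXAX#) ⊢ (q1, 1, XXAX#) ⊢ (q0, ε, XAX#)
All input consumed; state q0 ∉ F and no further ε-move applies.

Reject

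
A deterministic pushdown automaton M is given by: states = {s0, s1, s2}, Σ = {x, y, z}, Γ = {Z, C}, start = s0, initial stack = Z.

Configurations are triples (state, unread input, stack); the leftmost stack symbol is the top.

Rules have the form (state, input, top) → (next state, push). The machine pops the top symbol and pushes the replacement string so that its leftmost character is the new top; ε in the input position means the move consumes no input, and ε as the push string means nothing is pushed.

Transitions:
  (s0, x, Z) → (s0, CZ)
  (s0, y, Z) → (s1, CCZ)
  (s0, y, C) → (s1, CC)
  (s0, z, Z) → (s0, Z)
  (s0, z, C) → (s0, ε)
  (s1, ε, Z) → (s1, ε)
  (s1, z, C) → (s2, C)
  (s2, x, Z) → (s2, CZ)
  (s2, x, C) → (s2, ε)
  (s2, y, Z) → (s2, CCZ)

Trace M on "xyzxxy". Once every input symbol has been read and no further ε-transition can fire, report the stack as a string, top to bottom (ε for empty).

CCZ

(s0, xyzxxy, Z) ⊢ (s0, yzxxy, CZ) ⊢ (s1, zxxy, CCZ) ⊢ (s2, xxy, CCZ) ⊢ (s2, xy, CZ) ⊢ (s2, y, Z) ⊢ (s2, ε, CCZ)
All input consumed in state s2 with stack CCZ.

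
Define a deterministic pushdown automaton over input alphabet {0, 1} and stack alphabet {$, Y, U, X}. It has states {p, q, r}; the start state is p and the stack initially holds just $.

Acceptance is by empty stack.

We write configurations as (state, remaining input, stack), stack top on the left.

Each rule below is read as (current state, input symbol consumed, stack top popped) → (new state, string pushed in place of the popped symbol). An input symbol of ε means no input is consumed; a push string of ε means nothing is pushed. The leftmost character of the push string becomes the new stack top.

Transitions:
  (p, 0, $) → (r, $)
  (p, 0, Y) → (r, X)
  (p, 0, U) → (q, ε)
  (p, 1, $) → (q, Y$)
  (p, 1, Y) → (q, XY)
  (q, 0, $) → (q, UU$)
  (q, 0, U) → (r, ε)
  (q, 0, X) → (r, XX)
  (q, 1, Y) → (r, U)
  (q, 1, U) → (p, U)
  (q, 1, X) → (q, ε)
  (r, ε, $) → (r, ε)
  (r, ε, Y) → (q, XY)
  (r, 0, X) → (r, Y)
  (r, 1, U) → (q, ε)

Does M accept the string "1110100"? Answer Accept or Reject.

Accept

(p, 1110100, $)
  read 1, top $: go to q, push Y$ → (q, 110100, Y$)
  read 1, top Y: go to r, push U → (r, 10100, U$)
  read 1, top U: go to q, push ε → (q, 0100, $)
  read 0, top $: go to q, push UU$ → (q, 100, UU$)
  read 1, top U: go to p, push U → (p, 00, UU$)
  read 0, top U: go to q, push ε → (q, 0, U$)
  read 0, top U: go to r, push ε → (r, ε, $)
  ε-move, top $: go to r, push ε → (r, ε, ε)
All input consumed and the stack is empty.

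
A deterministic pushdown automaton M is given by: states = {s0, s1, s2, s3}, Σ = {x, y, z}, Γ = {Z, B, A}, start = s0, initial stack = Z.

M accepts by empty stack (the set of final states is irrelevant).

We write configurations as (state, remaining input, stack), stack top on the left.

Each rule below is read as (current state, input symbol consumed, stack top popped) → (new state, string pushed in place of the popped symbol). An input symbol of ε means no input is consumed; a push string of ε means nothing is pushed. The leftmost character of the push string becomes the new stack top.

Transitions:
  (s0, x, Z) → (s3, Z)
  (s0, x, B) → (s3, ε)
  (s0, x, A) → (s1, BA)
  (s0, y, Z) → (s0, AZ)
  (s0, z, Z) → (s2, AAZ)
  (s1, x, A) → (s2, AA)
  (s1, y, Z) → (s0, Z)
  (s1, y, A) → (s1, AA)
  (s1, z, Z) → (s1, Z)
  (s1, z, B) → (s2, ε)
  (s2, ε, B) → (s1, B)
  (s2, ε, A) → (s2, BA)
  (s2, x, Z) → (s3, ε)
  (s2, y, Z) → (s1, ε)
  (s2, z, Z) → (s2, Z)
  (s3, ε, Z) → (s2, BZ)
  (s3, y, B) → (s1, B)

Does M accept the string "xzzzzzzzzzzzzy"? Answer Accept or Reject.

(s0, xzzzzzzzzzzzzy, Z) ⊢ (s3, zzzzzzzzzzzzy, Z) ⊢ (s2, zzzzzzzzzzzzy, BZ) ⊢ (s1, zzzzzzzzzzzzy, BZ) ⊢ (s2, zzzzzzzzzzzy, Z) ⊢ (s2, zzzzzzzzzzy, Z) ⊢ (s2, zzzzzzzzzy, Z) ⊢ (s2, zzzzzzzzy, Z) ⊢ (s2, zzzzzzzy, Z) ⊢ (s2, zzzzzzy, Z) ⊢ (s2, zzzzzy, Z) ⊢ (s2, zzzzy, Z) ⊢ (s2, zzzy, Z) ⊢ (s2, zzy, Z) ⊢ (s2, zy, Z) ⊢ (s2, y, Z) ⊢ (s1, ε, ε)
All input consumed and the stack is empty.

Accept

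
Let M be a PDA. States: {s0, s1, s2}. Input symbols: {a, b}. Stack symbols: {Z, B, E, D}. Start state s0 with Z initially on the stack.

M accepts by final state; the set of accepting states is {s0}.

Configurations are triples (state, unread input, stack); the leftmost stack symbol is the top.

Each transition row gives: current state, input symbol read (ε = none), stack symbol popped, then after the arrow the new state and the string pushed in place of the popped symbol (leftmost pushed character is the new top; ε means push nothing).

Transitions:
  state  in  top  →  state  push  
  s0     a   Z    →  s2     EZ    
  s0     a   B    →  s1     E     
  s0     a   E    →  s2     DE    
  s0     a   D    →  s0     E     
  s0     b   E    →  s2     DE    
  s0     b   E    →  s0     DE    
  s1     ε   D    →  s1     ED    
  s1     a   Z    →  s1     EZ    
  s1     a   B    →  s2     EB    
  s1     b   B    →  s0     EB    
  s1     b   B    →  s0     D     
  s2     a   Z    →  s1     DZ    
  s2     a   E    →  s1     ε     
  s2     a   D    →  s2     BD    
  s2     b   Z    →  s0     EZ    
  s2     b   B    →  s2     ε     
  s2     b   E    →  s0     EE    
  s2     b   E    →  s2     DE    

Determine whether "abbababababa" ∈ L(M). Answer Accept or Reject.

Accept

One accepting computation: (s0, abbababababa, Z) ⊢ (s2, bbababababa, EZ) ⊢ (s0, bababababa, EEZ) ⊢ (s0, ababababa, DEEZ) ⊢ (s0, babababa, EEEZ) ⊢ (s0, abababa, DEEEZ) ⊢ (s0, bababa, EEEEZ) ⊢ (s0, ababa, DEEEEZ) ⊢ (s0, baba, EEEEEZ) ⊢ (s0, aba, DEEEEEZ) ⊢ (s0, ba, EEEEEEZ) ⊢ (s0, a, DEEEEEEZ) ⊢ (s0, ε, EEEEEEEZ)
All input consumed and state s0 ∈ F.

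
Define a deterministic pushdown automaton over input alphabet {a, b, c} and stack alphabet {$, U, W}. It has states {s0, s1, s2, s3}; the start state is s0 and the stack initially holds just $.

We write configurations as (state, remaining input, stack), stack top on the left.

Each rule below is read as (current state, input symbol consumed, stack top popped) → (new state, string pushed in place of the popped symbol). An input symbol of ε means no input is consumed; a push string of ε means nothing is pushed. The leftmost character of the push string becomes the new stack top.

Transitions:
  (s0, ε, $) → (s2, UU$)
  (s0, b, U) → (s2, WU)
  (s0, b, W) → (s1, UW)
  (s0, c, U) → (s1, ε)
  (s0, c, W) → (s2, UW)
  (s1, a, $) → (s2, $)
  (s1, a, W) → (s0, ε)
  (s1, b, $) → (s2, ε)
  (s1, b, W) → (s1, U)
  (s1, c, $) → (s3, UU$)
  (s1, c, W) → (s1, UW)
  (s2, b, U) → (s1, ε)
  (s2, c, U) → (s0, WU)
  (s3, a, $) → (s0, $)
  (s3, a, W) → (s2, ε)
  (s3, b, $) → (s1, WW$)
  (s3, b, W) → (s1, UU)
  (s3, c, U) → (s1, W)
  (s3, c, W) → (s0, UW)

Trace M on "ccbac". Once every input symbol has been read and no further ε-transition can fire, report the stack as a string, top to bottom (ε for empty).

U$

(s0, ccbac, $) ⊢ (s2, ccbac, UU$) ⊢ (s0, cbac, WUU$) ⊢ (s2, bac, UWUU$) ⊢ (s1, ac, WUU$) ⊢ (s0, c, UU$) ⊢ (s1, ε, U$)
All input consumed in state s1 with stack U$.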